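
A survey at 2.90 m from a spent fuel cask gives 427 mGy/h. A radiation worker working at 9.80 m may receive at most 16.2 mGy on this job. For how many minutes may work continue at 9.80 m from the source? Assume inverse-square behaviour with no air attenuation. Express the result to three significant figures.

26.0 min

Applying the 1/r² law, rate at 9.80 m:
427 × (2.90/9.80)² = 427 × 0.08757 = 37.39 mGy/h.
Stay time = 16.2 mGy ÷ 37.39 mGy/h = 0.4333 h = 26.00 min.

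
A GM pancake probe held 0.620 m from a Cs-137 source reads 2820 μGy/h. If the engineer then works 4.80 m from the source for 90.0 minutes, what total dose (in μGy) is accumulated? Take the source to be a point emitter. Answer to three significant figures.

70.6 μGy

Since intensity falls as 1/r², rate at 4.80 m:
(0.620/4.80)² = 0.01668, so 2820 × 0.01668 = 47.04 μGy/h.
Dose = rate × time = 47.04 μGy/h × 1.500 h = 70.56 μGy.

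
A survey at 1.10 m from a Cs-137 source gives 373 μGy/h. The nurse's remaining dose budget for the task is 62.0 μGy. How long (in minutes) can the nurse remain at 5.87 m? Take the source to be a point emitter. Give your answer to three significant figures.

284 min

Applying the 1/r² law, rate at 5.87 m:
373 × (1.10/5.87)² = 373 × 0.03512 = 13.10 μGy/h.
Stay time = 62.0 μGy ÷ 13.10 μGy/h = 4.733 h = 284.0 min.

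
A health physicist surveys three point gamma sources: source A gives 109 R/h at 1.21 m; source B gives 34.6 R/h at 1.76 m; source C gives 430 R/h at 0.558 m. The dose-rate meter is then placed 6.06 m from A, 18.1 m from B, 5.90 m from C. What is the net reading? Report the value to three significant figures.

Each source contributes Iᵢ·(dᵢ/rᵢ)²; contributions add.
A: 109 × (1.21/6.06)² = 4.346 R/h
B: 34.6 × (1.76/18.1)² = 0.3271 R/h
C: 430 × (0.558/5.90)² = 3.846 R/h
Total = 4.346 + 0.3271 + 3.846 = 8.519 R/h.

8.52 R/h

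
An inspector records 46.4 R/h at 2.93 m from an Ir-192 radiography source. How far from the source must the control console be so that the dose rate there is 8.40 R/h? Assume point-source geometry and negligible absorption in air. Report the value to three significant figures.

Applying the 1/r² law, d₂ = d₁·√(I₁/I₂).
I₁/I₂ = 46.4/8.40 = 5.524, so d₂ = 2.93 × √5.524 = 6.886 m.

6.89 m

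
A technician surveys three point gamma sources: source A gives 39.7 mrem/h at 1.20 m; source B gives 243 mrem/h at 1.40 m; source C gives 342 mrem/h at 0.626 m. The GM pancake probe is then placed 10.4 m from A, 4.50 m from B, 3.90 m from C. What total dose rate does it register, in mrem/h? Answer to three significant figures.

By superposition, sum each source's inverse-square contribution:
A: 39.7 × (1.20/10.4)² = 0.5286 mrem/h
B: 243 × (1.40/4.50)² = 23.52 mrem/h
C: 342 × (0.626/3.90)² = 8.811 mrem/h
Total = 0.5286 + 23.52 + 8.811 = 32.86 mrem/h.

32.9 mrem/h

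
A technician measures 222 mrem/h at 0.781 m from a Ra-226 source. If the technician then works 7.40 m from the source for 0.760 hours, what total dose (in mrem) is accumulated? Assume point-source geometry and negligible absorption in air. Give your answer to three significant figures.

1.88 mrem

Using I₁d₁² = I₂d₂², rate at 7.40 m:
222 × (0.781/7.40)² = 222 × 0.01114 = 2.473 mrem/h.
Dose = rate × time = 2.473 mrem/h × 0.7600 h = 1.879 mrem.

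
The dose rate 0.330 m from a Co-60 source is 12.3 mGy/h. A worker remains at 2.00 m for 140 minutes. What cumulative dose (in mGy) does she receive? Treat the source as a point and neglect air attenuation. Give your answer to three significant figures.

0.781 mGy

Using I₁d₁² = I₂d₂², rate at 2.00 m:
(0.330/2.00)² = 0.02723, so 12.3 × 0.02723 = 0.3349 mGy/h.
Dose = rate × time = 0.3349 mGy/h × 2.333 h = 0.7813 mGy.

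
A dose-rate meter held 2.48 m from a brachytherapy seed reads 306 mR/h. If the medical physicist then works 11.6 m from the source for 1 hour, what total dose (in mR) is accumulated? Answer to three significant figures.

14.0 mR

Applying the 1/r² law, rate at 11.6 m:
306 × (2.48/11.6)² = 306 × 0.04571 = 13.99 mR/h.
Dose = rate × time = 13.99 mR/h × 1.000 h = 13.99 mR.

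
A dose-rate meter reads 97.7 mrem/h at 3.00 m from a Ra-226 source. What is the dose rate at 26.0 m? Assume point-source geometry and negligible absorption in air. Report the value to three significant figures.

1.30 mrem/h

Since intensity falls as 1/r², the rate at 26.0 m is
(3.00/26.0)² = 0.01331, so 97.7 × 0.01331 = 1.300 mrem/h.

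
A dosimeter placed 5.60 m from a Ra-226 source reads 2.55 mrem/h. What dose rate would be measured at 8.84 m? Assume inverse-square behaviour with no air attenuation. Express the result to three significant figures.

Applying the 1/r² law, scaling from 5.60 m to 8.84 m:
(5.60/8.84)² = 0.4013, so 2.55 × 0.4013 = 1.023 mrem/h.

1.02 mrem/h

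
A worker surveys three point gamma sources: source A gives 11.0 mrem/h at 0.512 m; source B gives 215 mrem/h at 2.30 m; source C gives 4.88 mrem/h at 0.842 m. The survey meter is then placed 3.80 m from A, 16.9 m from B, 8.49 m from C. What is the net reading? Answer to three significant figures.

4.23 mrem/h

By superposition, sum each source's inverse-square contribution:
A: 11.0 × (0.512/3.80)² = 0.1997 mrem/h
B: 215 × (2.30/16.9)² = 3.982 mrem/h
C: 4.88 × (0.842/8.49)² = 0.04800 mrem/h
Total = 0.1997 + 3.982 + 0.04800 = 4.230 mrem/h.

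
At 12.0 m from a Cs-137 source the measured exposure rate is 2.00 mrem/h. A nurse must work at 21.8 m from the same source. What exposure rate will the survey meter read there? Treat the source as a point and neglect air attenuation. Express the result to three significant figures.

0.606 mrem/h

By the inverse-square law, scaling from 12.0 m to 21.8 m:
(12.0/21.8)² = 0.3030, so 2.00 × 0.3030 = 0.6060 mrem/h.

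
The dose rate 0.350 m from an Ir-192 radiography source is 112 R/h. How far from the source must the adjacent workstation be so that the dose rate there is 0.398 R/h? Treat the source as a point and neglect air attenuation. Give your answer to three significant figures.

5.87 m

Intensity scales as (d₁/d₂)², so d₂ = d₁·√(I₁/I₂).
I₁/I₂ = 112/0.398 = 281.4, so d₂ = 0.350 × √281.4 = 5.871 m.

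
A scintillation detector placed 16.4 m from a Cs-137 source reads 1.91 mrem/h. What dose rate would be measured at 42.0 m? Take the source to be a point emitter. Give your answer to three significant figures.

By the inverse-square law, scaling from 16.4 m to 42.0 m:
(16.4/42.0)² = 0.1525, so 1.91 × 0.1525 = 0.2913 mrem/h.

0.291 mrem/h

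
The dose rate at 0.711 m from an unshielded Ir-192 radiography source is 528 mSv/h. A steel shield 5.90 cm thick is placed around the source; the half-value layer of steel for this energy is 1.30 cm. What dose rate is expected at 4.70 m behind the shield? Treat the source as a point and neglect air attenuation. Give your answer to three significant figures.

Distance alone: (0.711/4.70)² = 0.02288, so 528 × 0.02288 = 12.08 mSv/h.
Shield: 5.90/1.30 = 4.538 half-value layers → attenuation 2^(−4.538) = 0.04305.
Combined: 12.08 × 0.04305 = 0.5200 mSv/h.

0.520 mSv/h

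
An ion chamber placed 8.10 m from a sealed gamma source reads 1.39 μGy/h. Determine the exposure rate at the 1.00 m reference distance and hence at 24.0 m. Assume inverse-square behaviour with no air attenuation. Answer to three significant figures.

91.2 μGy/h; 0.158 μGy/h

Since intensity falls as 1/r²,
At 1.00 m: (8.10/1.00)² = 65.61, so 1.39 × 65.61 = 91.20 μGy/h
At 24.0 m: (1.00/24.0)² = 0.001736, so 91.20 × 0.001736 = 0.1583 μGy/h.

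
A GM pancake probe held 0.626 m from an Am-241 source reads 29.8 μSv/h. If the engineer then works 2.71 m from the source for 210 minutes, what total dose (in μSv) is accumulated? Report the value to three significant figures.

Using I₁d₁² = I₂d₂², rate at 2.71 m:
29.8 × (0.626/2.71)² = 29.8 × 0.05336 = 1.590 μSv/h.
Dose = rate × time = 1.590 μSv/h × 3.500 h = 5.565 μSv.

5.57 μSv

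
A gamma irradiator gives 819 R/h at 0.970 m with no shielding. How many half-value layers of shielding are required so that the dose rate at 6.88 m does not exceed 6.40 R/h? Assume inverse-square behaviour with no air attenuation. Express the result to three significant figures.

1.35 half-value layers

At 6.88 m, distance alone gives 819 × (0.970/6.88)² = 819 × 0.01988 = 16.28 R/h.
Further attenuation needed: 16.28/6.40 = 2.544.
n = log₂(2.544) = 1.347 half-value layers.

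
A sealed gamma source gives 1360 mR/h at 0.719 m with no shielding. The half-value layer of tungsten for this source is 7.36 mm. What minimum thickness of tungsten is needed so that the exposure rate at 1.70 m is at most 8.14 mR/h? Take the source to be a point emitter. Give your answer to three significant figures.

36.1 mm

At 1.70 m, distance alone gives (0.719/1.70)² = 0.1789, so 1360 × 0.1789 = 243.3 mR/h.
Further attenuation needed: 243.3/8.14 = 29.89.
n = log₂(29.89) = 4.902 half-value layers.
Thickness = 4.902 × 7.36 mm = 36.08 mm.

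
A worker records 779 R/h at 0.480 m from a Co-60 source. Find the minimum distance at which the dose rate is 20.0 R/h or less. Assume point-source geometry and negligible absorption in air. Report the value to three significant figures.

3.00 m

Intensity scales as (d₁/d₂)², so d₂ = d₁·√(I₁/I₂).
I₁/I₂ = 779/20.0 = 38.95, so d₂ = 0.480 × √38.95 = 2.996 m.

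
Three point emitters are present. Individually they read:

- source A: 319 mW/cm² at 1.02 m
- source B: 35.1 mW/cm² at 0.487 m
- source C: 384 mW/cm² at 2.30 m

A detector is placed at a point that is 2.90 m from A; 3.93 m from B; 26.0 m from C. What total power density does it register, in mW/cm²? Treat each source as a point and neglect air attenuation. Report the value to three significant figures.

By superposition, sum each source's inverse-square contribution:
A: 319 × (1.02/2.90)² = 39.46 mW/cm²
B: 35.1 × (0.487/3.93)² = 0.5390 mW/cm²
C: 384 × (2.30/26.0)² = 3.005 mW/cm²
Total = 39.46 + 0.5390 + 3.005 = 43.00 mW/cm².

43.0 mW/cm²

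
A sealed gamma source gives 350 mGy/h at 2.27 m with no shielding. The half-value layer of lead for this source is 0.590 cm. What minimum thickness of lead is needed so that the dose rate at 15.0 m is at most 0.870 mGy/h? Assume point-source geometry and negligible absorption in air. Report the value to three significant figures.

At 15.0 m, distance alone gives (2.27/15.0)² = 0.02290, so 350 × 0.02290 = 8.015 mGy/h.
Further attenuation needed: 8.015/0.870 = 9.213.
n = log₂(9.213) = 3.204 half-value layers.
Thickness = 3.204 × 0.590 cm = 1.890 cm.

1.89 cm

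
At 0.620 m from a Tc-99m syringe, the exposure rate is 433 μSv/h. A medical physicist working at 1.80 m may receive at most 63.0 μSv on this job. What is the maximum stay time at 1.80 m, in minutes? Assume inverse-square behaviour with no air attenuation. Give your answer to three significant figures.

73.6 min

Using I₁d₁² = I₂d₂², rate at 1.80 m:
433 × (0.620/1.80)² = 433 × 0.1186 = 51.35 μSv/h.
Stay time = 63.0 μSv ÷ 51.35 μSv/h = 1.227 h = 73.62 min.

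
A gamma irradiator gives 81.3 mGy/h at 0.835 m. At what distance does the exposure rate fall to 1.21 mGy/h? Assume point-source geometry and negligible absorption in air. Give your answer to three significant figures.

6.84 m

By the inverse-square law, d₂ = d₁·√(I₁/I₂).
I₁/I₂ = 81.3/1.21 = 67.19, so d₂ = 0.835 × √67.19 = 6.844 m.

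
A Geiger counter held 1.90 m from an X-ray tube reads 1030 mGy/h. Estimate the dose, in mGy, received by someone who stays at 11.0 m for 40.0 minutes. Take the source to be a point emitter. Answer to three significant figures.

Since intensity falls as 1/r², rate at 11.0 m:
1030 × (1.90/11.0)² = 1030 × 0.02983 = 30.72 mGy/h.
Dose = rate × time = 30.72 mGy/h × 0.6667 h = 20.48 mGy.

20.5 mGy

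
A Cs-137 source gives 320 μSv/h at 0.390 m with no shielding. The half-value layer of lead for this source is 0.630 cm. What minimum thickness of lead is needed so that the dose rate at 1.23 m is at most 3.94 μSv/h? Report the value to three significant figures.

1.91 cm

At 1.23 m, distance alone gives 320 × (0.390/1.23)² = 320 × 0.1005 = 32.16 μSv/h.
Further attenuation needed: 32.16/3.94 = 8.162.
n = log₂(8.162) = 3.029 half-value layers.
Thickness = 3.029 × 0.630 cm = 1.908 cm.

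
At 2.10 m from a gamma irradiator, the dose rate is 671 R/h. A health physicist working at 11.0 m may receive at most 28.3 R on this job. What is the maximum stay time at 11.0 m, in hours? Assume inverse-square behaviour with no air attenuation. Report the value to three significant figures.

1.16 h

Since intensity falls as 1/r², rate at 11.0 m:
(2.10/11.0)² = 0.03645, so 671 × 0.03645 = 24.46 R/h.
Stay time = 28.3 R ÷ 24.46 R/h = 1.157 h.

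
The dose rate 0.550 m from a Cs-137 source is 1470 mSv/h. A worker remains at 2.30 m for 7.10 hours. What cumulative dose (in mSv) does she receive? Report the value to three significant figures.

By the inverse-square law, rate at 2.30 m:
(0.550/2.30)² = 0.05718, so 1470 × 0.05718 = 84.05 mSv/h.
Dose = rate × time = 84.05 mSv/h × 7.100 h = 596.8 mSv.

597 mSv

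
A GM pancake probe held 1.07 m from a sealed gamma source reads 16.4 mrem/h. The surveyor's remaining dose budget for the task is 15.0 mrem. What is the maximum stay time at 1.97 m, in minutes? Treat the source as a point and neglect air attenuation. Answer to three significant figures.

186 min

By the inverse-square law, rate at 1.97 m:
16.4 × (1.07/1.97)² = 16.4 × 0.2950 = 4.838 mrem/h.
Stay time = 15.0 mrem ÷ 4.838 mrem/h = 3.100 h = 186.0 min.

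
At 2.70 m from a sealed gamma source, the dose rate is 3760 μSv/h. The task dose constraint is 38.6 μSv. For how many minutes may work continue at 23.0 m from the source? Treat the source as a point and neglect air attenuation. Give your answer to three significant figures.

Applying the 1/r² law, rate at 23.0 m:
(2.70/23.0)² = 0.01378, so 3760 × 0.01378 = 51.81 μSv/h.
Stay time = 38.6 μSv ÷ 51.81 μSv/h = 0.7450 h = 44.70 min.

44.7 min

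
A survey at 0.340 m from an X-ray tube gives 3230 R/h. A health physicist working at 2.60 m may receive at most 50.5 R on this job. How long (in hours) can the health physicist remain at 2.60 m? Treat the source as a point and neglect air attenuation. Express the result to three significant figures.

0.914 h

Applying the 1/r² law, rate at 2.60 m:
(0.340/2.60)² = 0.01710, so 3230 × 0.01710 = 55.23 R/h.
Stay time = 50.5 R ÷ 55.23 R/h = 0.9144 h.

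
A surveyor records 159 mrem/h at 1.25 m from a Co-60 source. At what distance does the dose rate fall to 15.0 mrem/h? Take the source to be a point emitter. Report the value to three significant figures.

Since intensity falls as 1/r², d₂ = d₁·√(I₁/I₂).
I₁/I₂ = 159/15.0 = 10.60, so d₂ = 1.25 × √10.60 = 4.070 m.

4.07 m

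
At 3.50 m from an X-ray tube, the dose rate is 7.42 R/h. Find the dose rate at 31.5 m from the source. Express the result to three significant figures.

Using I₁d₁² = I₂d₂², the rate at 31.5 m is
(3.50/31.5)² = 0.01235, so 7.42 × 0.01235 = 0.09164 R/h.

0.0916 R/h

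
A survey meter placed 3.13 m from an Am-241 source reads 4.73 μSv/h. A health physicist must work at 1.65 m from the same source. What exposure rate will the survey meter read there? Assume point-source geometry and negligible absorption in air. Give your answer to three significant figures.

Intensity scales as (d₁/d₂)², so scaling from 3.13 m to 1.65 m:
(3.13/1.65)² = 3.598, so 4.73 × 3.598 = 17.02 μSv/h.

17.0 μSv/h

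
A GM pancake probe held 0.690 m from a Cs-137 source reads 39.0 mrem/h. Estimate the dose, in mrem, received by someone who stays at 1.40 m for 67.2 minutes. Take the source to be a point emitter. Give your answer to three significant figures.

By the inverse-square law, rate at 1.40 m:
39.0 × (0.690/1.40)² = 39.0 × 0.2429 = 9.473 mrem/h.
Dose = rate × time = 9.473 mrem/h × 1.120 h = 10.61 mrem.

10.6 mrem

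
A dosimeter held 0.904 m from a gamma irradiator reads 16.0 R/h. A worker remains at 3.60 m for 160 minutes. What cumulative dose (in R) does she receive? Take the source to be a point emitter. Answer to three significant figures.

2.69 R

Applying the 1/r² law, rate at 3.60 m:
16.0 × (0.904/3.60)² = 16.0 × 0.06306 = 1.009 R/h.
Dose = rate × time = 1.009 R/h × 2.667 h = 2.691 R.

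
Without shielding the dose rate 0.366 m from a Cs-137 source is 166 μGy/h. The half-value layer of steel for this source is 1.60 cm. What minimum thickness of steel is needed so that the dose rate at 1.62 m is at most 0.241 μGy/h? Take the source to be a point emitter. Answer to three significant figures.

At 1.62 m, distance alone gives 166 × (0.366/1.62)² = 166 × 0.05104 = 8.473 μGy/h.
Further attenuation needed: 8.473/0.241 = 35.16.
n = log₂(35.16) = 5.136 half-value layers.
Thickness = 5.136 × 1.60 cm = 8.218 cm.

8.22 cm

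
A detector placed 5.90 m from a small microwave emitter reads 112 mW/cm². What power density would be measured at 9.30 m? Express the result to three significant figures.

Applying the 1/r² law, scaling from 5.90 m to 9.30 m:
112 × (5.90/9.30)² = 112 × 0.4025 = 45.08 mW/cm².

45.1 mW/cm²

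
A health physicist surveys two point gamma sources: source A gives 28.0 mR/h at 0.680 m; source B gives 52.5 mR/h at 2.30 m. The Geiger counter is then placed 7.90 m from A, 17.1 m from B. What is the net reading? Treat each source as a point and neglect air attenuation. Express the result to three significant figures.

Each source contributes Iᵢ·(dᵢ/rᵢ)²; contributions add.
A: 28.0 × (0.680/7.90)² = 0.2075 mR/h
B: 52.5 × (2.30/17.1)² = 0.9498 mR/h
Total = 0.2075 + 0.9498 = 1.157 mR/h.

1.16 mR/h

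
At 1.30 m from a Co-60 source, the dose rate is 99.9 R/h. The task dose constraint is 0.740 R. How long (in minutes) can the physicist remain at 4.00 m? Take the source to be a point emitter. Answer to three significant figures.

4.21 min

Applying the 1/r² law, rate at 4.00 m:
(1.30/4.00)² = 0.1056, so 99.9 × 0.1056 = 10.55 R/h.
Stay time = 0.740 R ÷ 10.55 R/h = 0.07014 h = 4.208 min.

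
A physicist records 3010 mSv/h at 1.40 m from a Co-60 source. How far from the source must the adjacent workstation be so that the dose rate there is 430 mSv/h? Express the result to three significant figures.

3.70 m

Applying the 1/r² law, d₂ = d₁·√(I₁/I₂).
I₁/I₂ = 3010/430 = 7.000, so d₂ = 1.40 × √7.000 = 3.704 m.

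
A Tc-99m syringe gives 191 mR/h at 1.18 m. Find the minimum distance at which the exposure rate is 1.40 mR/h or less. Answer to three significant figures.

Since intensity falls as 1/r², d₂ = d₁·√(I₁/I₂).
I₁/I₂ = 191/1.40 = 136.4, so d₂ = 1.18 × √136.4 = 13.78 m.

13.8 m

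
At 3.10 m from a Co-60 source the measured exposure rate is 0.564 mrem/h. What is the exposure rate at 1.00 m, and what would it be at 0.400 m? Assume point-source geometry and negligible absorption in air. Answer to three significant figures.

5.42 mrem/h; 33.9 mrem/h

Using I₁d₁² = I₂d₂²,
At 1.00 m: (3.10/1.00)² = 9.610, so 0.564 × 9.610 = 5.420 mrem/h
At 0.400 m: (1.00/0.400)² = 6.250, so 5.420 × 6.250 = 33.88 mrem/h.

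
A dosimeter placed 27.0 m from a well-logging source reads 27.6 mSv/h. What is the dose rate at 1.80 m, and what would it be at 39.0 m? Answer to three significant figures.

6210 mSv/h; 13.2 mSv/h

Intensity scales as (d₁/d₂)², so
At 1.80 m: (27.0/1.80)² = 225.0, so 27.6 × 225.0 = 6210 mSv/h
At 39.0 m: (1.80/39.0)² = 0.002130, so 6210 × 0.002130 = 13.23 mSv/h.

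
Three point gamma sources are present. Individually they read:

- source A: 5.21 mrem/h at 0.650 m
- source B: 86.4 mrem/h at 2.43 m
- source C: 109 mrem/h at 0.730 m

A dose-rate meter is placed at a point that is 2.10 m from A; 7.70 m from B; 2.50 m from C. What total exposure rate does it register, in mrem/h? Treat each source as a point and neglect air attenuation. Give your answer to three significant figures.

18.4 mrem/h

Each source contributes Iᵢ·(dᵢ/rᵢ)²; contributions add.
A: 5.21 × (0.650/2.10)² = 0.4991 mrem/h
B: 86.4 × (2.43/7.70)² = 8.605 mrem/h
C: 109 × (0.730/2.50)² = 9.294 mrem/h
Total = 0.4991 + 8.605 + 9.294 = 18.40 mrem/h.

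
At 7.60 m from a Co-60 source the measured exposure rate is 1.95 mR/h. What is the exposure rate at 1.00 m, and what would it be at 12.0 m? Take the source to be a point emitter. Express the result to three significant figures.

Since intensity falls as 1/r²,
At 1.00 m: (7.60/1.00)² = 57.76, so 1.95 × 57.76 = 112.6 mR/h
At 12.0 m: (1.00/12.0)² = 0.006944, so 112.6 × 0.006944 = 0.7819 mR/h.

113 mR/h; 0.782 mR/h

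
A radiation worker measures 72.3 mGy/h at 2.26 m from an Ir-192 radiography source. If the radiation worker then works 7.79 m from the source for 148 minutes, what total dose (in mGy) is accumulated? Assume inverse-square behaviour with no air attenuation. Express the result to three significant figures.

15.0 mGy

By the inverse-square law, rate at 7.79 m:
72.3 × (2.26/7.79)² = 72.3 × 0.08417 = 6.085 mGy/h.
Dose = rate × time = 6.085 mGy/h × 2.467 h = 15.01 mGy.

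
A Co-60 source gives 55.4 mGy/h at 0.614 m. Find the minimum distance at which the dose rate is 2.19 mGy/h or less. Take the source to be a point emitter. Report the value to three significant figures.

3.09 m

Using I₁d₁² = I₂d₂², d₂ = d₁·√(I₁/I₂).
I₁/I₂ = 55.4/2.19 = 25.30, so d₂ = 0.614 × √25.30 = 3.088 m.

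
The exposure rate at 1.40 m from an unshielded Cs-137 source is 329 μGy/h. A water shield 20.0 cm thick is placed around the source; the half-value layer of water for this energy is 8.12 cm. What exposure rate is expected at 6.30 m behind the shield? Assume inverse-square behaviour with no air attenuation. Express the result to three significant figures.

2.95 μGy/h

Distance alone: (1.40/6.30)² = 0.04938, so 329 × 0.04938 = 16.25 μGy/h.
Shield: 20.0/8.12 = 2.463 half-value layers → attenuation 2^(−2.463) = 0.1814.
Combined: 16.25 × 0.1814 = 2.948 μGy/h.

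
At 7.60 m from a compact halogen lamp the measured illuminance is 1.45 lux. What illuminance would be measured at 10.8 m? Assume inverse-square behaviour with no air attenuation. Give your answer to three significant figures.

Applying the 1/r² law, scaling from 7.60 m to 10.8 m:
1.45 × (7.60/10.8)² = 1.45 × 0.4952 = 0.7180 lux.

0.718 lux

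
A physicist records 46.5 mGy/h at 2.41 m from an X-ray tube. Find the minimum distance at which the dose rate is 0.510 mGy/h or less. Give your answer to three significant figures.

Applying the 1/r² law, d₂ = d₁·√(I₁/I₂).
I₁/I₂ = 46.5/0.510 = 91.18, so d₂ = 2.41 × √91.18 = 23.01 m.

23.0 m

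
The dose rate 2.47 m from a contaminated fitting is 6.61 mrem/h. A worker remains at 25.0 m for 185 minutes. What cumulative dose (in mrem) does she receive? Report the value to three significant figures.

Applying the 1/r² law, rate at 25.0 m:
6.61 × (2.47/25.0)² = 6.61 × 0.009761 = 0.06452 mrem/h.
Dose = rate × time = 0.06452 mrem/h × 3.083 h = 0.1989 mrem.

0.199 mrem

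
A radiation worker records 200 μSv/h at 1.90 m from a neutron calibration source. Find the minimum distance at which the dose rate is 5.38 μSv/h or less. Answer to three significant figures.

11.6 m

Using I₁d₁² = I₂d₂², d₂ = d₁·√(I₁/I₂).
I₁/I₂ = 200/5.38 = 37.17, so d₂ = 1.90 × √37.17 = 11.58 m.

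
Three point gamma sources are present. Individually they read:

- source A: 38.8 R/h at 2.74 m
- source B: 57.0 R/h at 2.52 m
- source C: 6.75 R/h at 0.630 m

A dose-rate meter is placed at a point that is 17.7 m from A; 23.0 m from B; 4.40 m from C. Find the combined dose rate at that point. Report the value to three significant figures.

Each source contributes Iᵢ·(dᵢ/rᵢ)²; contributions add.
A: 38.8 × (2.74/17.7)² = 0.9298 R/h
B: 57.0 × (2.52/23.0)² = 0.6843 R/h
C: 6.75 × (0.630/4.40)² = 0.1384 R/h
Total = 0.9298 + 0.6843 + 0.1384 = 1.752 R/h.

1.75 R/h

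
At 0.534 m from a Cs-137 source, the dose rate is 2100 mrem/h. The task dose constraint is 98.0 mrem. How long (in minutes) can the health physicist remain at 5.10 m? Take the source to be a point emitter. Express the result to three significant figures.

Applying the 1/r² law, rate at 5.10 m:
(0.534/5.10)² = 0.01096, so 2100 × 0.01096 = 23.02 mrem/h.
Stay time = 98.0 mrem ÷ 23.02 mrem/h = 4.257 h = 255.4 min.

255 min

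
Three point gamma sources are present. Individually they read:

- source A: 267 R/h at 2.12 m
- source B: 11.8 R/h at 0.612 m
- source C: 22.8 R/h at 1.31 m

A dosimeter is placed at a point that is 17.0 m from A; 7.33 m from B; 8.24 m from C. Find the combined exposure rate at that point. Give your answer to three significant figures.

Each source contributes Iᵢ·(dᵢ/rᵢ)²; contributions add.
A: 267 × (2.12/17.0)² = 4.152 R/h
B: 11.8 × (0.612/7.33)² = 0.08226 R/h
C: 22.8 × (1.31/8.24)² = 0.5763 R/h
Total = 4.152 + 0.08226 + 0.5763 = 4.811 R/h.

4.81 R/h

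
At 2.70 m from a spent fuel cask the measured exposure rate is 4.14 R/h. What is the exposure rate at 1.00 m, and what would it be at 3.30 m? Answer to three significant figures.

30.2 R/h; 2.77 R/h

Using I₁d₁² = I₂d₂²,
At 1.00 m: (2.70/1.00)² = 7.290, so 4.14 × 7.290 = 30.18 R/h
At 3.30 m: (1.00/3.30)² = 0.09183, so 30.18 × 0.09183 = 2.771 R/h.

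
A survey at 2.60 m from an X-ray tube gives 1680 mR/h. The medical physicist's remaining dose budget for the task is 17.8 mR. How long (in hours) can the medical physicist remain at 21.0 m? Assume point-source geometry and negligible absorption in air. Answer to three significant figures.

0.691 h

Using I₁d₁² = I₂d₂², rate at 21.0 m:
1680 × (2.60/21.0)² = 1680 × 0.01533 = 25.75 mR/h.
Stay time = 17.8 mR ÷ 25.75 mR/h = 0.6913 h.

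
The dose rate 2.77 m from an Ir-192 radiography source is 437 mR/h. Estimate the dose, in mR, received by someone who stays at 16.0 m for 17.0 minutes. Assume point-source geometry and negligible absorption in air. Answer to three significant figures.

Since intensity falls as 1/r², rate at 16.0 m:
(2.77/16.0)² = 0.02997, so 437 × 0.02997 = 13.10 mR/h.
Dose = rate × time = 13.10 mR/h × 0.2833 h = 3.711 mR.

3.71 mR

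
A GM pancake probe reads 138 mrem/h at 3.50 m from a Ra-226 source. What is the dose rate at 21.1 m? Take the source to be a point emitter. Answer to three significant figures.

By the inverse-square law, the rate at 21.1 m is
138 × (3.50/21.1)² = 138 × 0.02752 = 3.798 mrem/h.

3.80 mrem/h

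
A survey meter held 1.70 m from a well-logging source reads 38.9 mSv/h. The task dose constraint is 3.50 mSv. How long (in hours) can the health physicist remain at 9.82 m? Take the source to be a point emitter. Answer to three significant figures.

3.00 h

Since intensity falls as 1/r², rate at 9.82 m:
(1.70/9.82)² = 0.02997, so 38.9 × 0.02997 = 1.166 mSv/h.
Stay time = 3.50 mSv ÷ 1.166 mSv/h = 3.002 h.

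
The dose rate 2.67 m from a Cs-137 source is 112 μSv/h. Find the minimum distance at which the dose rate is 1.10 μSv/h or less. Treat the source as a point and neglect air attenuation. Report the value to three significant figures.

By the inverse-square law, d₂ = d₁·√(I₁/I₂).
I₁/I₂ = 112/1.10 = 101.8, so d₂ = 2.67 × √101.8 = 26.94 m.

26.9 m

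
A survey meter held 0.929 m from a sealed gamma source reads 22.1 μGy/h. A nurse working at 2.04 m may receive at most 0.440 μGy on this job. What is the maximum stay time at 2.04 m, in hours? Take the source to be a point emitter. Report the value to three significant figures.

0.0960 h

Since intensity falls as 1/r², rate at 2.04 m:
22.1 × (0.929/2.04)² = 22.1 × 0.2074 = 4.584 μGy/h.
Stay time = 0.440 μGy ÷ 4.584 μGy/h = 0.09599 h.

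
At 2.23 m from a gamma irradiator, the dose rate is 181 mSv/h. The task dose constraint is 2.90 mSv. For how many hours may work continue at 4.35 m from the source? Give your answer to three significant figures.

0.0610 h

By the inverse-square law, rate at 4.35 m:
181 × (2.23/4.35)² = 181 × 0.2628 = 47.57 mSv/h.
Stay time = 2.90 mSv ÷ 47.57 mSv/h = 0.06096 h.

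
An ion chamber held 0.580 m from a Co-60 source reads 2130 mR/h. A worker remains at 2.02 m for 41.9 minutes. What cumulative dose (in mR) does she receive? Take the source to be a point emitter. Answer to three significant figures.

By the inverse-square law, rate at 2.02 m:
2130 × (0.580/2.02)² = 2130 × 0.08244 = 175.6 mR/h.
Dose = rate × time = 175.6 mR/h × 0.6983 h = 122.6 mR.

123 mR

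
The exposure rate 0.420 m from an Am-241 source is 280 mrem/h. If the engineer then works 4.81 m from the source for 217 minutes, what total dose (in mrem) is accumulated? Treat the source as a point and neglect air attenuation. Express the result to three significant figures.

7.72 mrem

Since intensity falls as 1/r², rate at 4.81 m:
280 × (0.420/4.81)² = 280 × 0.007624 = 2.135 mrem/h.
Dose = rate × time = 2.135 mrem/h × 3.617 h = 7.722 mrem.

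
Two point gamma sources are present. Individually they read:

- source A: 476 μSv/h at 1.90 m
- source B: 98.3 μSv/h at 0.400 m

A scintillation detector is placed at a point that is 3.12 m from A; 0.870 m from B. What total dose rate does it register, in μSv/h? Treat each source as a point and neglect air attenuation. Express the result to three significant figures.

By superposition, sum each source's inverse-square contribution:
A: 476 × (1.90/3.12)² = 176.5 μSv/h
B: 98.3 × (0.400/0.870)² = 20.78 μSv/h
Total = 176.5 + 20.78 = 197.3 μSv/h.

197 μSv/h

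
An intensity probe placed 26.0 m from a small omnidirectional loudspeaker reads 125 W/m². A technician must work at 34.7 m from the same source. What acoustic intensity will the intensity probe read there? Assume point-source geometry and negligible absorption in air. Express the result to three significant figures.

70.2 W/m²

By the inverse-square law, scaling from 26.0 m to 34.7 m:
125 × (26.0/34.7)² = 125 × 0.5614 = 70.17 W/m².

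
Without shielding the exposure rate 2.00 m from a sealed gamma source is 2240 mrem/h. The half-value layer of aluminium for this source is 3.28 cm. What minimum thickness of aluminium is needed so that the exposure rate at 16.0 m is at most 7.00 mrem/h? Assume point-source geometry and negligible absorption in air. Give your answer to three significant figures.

At 16.0 m, distance alone gives (2.00/16.0)² = 0.01562, so 2240 × 0.01562 = 34.99 mrem/h.
Further attenuation needed: 34.99/7.00 = 4.999.
n = log₂(4.999) = 2.322 half-value layers.
Thickness = 2.322 × 3.28 cm = 7.616 cm.

7.62 cm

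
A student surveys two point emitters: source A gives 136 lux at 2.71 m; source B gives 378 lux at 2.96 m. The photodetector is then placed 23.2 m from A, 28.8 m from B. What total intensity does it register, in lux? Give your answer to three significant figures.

5.85 lux

Each source contributes Iᵢ·(dᵢ/rᵢ)²; contributions add.
A: 136 × (2.71/23.2)² = 1.856 lux
B: 378 × (2.96/28.8)² = 3.993 lux
Total = 1.856 + 3.993 = 5.849 lux.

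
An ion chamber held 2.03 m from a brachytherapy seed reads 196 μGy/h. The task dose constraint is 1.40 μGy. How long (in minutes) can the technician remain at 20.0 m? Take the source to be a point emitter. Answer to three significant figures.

Since intensity falls as 1/r², rate at 20.0 m:
196 × (2.03/20.0)² = 196 × 0.01030 = 2.019 μGy/h.
Stay time = 1.40 μGy ÷ 2.019 μGy/h = 0.6934 h = 41.60 min.

41.6 min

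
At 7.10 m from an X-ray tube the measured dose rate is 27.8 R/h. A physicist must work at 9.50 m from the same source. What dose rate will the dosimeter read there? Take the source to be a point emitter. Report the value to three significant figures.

15.5 R/h

Intensity scales as (d₁/d₂)², so scaling from 7.10 m to 9.50 m:
27.8 × (7.10/9.50)² = 27.8 × 0.5586 = 15.53 R/h.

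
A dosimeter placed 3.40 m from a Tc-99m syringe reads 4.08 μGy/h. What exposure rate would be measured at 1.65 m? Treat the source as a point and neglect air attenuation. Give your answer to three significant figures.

17.3 μGy/h

By the inverse-square law, scaling from 3.40 m to 1.65 m:
(3.40/1.65)² = 4.246, so 4.08 × 4.246 = 17.32 μGy/h.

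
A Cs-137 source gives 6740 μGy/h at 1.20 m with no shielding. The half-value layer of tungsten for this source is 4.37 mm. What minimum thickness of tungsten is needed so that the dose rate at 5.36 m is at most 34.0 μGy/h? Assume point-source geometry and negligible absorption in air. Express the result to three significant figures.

At 5.36 m, distance alone gives (1.20/5.36)² = 0.05012, so 6740 × 0.05012 = 337.8 μGy/h.
Further attenuation needed: 337.8/34.0 = 9.935.
n = log₂(9.935) = 3.313 half-value layers.
Thickness = 3.313 × 4.37 mm = 14.48 mm.

14.5 mm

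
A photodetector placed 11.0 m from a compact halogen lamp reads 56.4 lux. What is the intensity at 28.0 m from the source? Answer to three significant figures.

Intensity scales as (d₁/d₂)², so scaling from 11.0 m to 28.0 m:
56.4 × (11.0/28.0)² = 56.4 × 0.1543 = 8.703 lux.

8.70 lux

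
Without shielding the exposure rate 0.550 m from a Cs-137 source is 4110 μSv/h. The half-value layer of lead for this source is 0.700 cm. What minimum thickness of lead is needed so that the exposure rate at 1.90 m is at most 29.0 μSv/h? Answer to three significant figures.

2.50 cm

At 1.90 m, distance alone gives (0.550/1.90)² = 0.08380, so 4110 × 0.08380 = 344.4 μSv/h.
Further attenuation needed: 344.4/29.0 = 11.88.
n = log₂(11.88) = 3.570 half-value layers.
Thickness = 3.570 × 0.700 cm = 2.499 cm.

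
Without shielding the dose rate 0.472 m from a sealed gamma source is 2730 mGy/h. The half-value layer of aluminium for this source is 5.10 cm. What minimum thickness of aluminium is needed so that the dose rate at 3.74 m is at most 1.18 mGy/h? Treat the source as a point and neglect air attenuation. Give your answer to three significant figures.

At 3.74 m, distance alone gives 2730 × (0.472/3.74)² = 2730 × 0.01593 = 43.49 mGy/h.
Further attenuation needed: 43.49/1.18 = 36.86.
n = log₂(36.86) = 5.204 half-value layers.
Thickness = 5.204 × 5.10 cm = 26.54 cm.

26.5 cm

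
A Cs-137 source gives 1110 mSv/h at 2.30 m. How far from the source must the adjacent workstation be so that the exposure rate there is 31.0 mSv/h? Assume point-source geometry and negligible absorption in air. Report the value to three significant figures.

13.8 m

Intensity scales as (d₁/d₂)², so d₂ = d₁·√(I₁/I₂).
I₁/I₂ = 1110/31.0 = 35.81, so d₂ = 2.30 × √35.81 = 13.76 m.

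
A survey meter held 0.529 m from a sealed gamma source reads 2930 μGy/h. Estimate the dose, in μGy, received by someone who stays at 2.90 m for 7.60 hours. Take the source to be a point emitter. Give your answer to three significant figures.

741 μGy

Applying the 1/r² law, rate at 2.90 m:
(0.529/2.90)² = 0.03327, so 2930 × 0.03327 = 97.48 μGy/h.
Dose = rate × time = 97.48 μGy/h × 7.600 h = 740.8 μGy.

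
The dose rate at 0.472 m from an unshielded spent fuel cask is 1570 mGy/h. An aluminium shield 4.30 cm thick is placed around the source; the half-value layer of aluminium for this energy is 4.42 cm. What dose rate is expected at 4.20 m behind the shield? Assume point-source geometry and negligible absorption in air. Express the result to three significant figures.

10.1 mGy/h

Distance alone: (0.472/4.20)² = 0.01263, so 1570 × 0.01263 = 19.83 mGy/h.
Shield: 4.30/4.42 = 0.9729 half-value layers → attenuation 2^(−0.9729) = 0.5095.
Combined: 19.83 × 0.5095 = 10.10 mGy/h.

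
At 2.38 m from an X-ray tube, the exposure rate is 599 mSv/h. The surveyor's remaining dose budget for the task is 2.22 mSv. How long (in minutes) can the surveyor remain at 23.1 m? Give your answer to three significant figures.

Applying the 1/r² law, rate at 23.1 m:
599 × (2.38/23.1)² = 599 × 0.01062 = 6.361 mSv/h.
Stay time = 2.22 mSv ÷ 6.361 mSv/h = 0.3490 h = 20.94 min.

20.9 min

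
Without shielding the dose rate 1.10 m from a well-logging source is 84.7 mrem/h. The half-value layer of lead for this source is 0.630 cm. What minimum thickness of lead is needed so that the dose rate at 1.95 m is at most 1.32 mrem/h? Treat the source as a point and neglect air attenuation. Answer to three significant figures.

2.74 cm

At 1.95 m, distance alone gives (1.10/1.95)² = 0.3182, so 84.7 × 0.3182 = 26.95 mrem/h.
Further attenuation needed: 26.95/1.32 = 20.42.
n = log₂(20.42) = 4.352 half-value layers.
Thickness = 4.352 × 0.630 cm = 2.742 cm.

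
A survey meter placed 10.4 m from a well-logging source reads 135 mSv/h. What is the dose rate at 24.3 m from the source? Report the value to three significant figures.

Using I₁d₁² = I₂d₂², scaling from 10.4 m to 24.3 m:
135 × (10.4/24.3)² = 135 × 0.1832 = 24.73 mSv/h.

24.7 mSv/h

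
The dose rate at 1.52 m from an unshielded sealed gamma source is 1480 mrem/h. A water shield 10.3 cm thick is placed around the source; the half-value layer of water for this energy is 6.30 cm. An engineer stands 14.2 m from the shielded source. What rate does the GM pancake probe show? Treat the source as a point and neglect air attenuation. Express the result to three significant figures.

5.46 mrem/h

Distance alone: 1480 × (1.52/14.2)² = 1480 × 0.01146 = 16.96 mrem/h.
Shield: 10.3/6.30 = 1.635 half-value layers → attenuation 2^(−1.635) = 0.3220.
Combined: 16.96 × 0.3220 = 5.461 mrem/h.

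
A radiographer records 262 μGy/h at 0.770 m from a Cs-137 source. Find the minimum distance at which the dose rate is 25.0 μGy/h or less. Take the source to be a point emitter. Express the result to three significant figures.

Intensity scales as (d₁/d₂)², so d₂ = d₁·√(I₁/I₂).
I₁/I₂ = 262/25.0 = 10.48, so d₂ = 0.770 × √10.48 = 2.493 m.

2.49 m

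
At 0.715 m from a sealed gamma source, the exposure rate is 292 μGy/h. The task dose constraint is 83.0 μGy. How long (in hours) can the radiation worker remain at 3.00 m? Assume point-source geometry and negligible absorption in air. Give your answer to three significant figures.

5.00 h

Applying the 1/r² law, rate at 3.00 m:
(0.715/3.00)² = 0.05680, so 292 × 0.05680 = 16.59 μGy/h.
Stay time = 83.0 μGy ÷ 16.59 μGy/h = 5.003 h.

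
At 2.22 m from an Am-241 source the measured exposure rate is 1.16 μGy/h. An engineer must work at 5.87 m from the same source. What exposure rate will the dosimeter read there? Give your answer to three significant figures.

0.166 μGy/h

Since intensity falls as 1/r², scaling from 2.22 m to 5.87 m:
(2.22/5.87)² = 0.1430, so 1.16 × 0.1430 = 0.1659 μGy/h.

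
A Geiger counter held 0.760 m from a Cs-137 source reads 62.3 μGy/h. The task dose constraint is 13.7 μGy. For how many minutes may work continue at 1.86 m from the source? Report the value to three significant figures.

Intensity scales as (d₁/d₂)², so rate at 1.86 m:
62.3 × (0.760/1.86)² = 62.3 × 0.1670 = 10.40 μGy/h.
Stay time = 13.7 μGy ÷ 10.40 μGy/h = 1.317 h = 79.02 min.

79.0 min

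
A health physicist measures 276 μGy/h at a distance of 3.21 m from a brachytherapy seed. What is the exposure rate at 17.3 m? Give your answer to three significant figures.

Intensity scales as (d₁/d₂)², so the rate at 17.3 m is
276 × (3.21/17.3)² = 276 × 0.03443 = 9.503 μGy/h.

9.50 μGy/h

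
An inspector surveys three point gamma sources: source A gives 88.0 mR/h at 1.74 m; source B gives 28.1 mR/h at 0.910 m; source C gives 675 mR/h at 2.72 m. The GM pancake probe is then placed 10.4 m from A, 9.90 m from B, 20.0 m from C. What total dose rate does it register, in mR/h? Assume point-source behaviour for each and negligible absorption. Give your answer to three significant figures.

15.2 mR/h

Each source contributes Iᵢ·(dᵢ/rᵢ)²; contributions add.
A: 88.0 × (1.74/10.4)² = 2.463 mR/h
B: 28.1 × (0.910/9.90)² = 0.2374 mR/h
C: 675 × (2.72/20.0)² = 12.48 mR/h
Total = 2.463 + 0.2374 + 12.48 = 15.18 mR/h.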